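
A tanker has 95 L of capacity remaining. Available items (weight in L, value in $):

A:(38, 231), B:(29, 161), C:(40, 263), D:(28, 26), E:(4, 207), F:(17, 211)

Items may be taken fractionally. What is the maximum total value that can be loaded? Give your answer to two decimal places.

887.68

Ratios (sorted): E 51.75, F 12.41, C 6.58, A 6.08, B 5.55, D 0.93
take E (4 @ 207); take F (17 @ 211); take C (40 @ 263); take 34/38 of A → 206.68. Capacity used 95/95.
Total value = 887.68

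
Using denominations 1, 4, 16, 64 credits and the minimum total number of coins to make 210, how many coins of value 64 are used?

Greedy: take as many of the largest coin as possible, then repeat with the remainder.
210 − 3×64→18 − 1×16→2 − 2×1→0
Count of 64: 3

3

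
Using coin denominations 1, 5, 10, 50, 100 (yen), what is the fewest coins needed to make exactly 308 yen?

Greedy: take as many of the largest coin as possible, then repeat with the remainder.
308 = 3×100 + 1×5 + 3×1
Total coins = 3 + 1 + 3 = 7

7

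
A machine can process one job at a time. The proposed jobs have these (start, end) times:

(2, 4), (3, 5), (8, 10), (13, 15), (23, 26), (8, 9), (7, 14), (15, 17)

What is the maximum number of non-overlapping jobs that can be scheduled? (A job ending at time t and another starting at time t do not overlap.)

Greedy by earliest finish: after sorting by end time, pick each interval compatible with the last pick.
Sorted by end: (2,4)  (3,5)  (8,9)  (8,10)  (7,14)  (13,15)  (15,17)  (23,26)
take (2,4); take (8,9); skip (7,14); take (13,15); take (15,17); take (23,26).
Selected 5 jobs.

5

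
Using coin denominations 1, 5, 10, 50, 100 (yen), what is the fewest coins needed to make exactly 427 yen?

427 = 4×100 + 2×10 + 1×5 + 2×1
Total coins = 4 + 2 + 1 + 2 = 9

9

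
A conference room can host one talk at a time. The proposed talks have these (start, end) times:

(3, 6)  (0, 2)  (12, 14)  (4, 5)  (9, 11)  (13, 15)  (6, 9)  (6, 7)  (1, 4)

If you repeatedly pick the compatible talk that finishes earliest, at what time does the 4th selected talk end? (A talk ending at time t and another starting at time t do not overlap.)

11

Order by finish time; keep every interval that doesn't clash with the previous kept one.
By end time: (0,2), (1,4), (4,5), (3,6), (6,7), (6,9), (9,11), (12,14), (13,15).
Pick (0,2); next start ≥ 2 → (4,5); next start ≥ 5 → (6,7); next start ≥ 7 → (9,11); next start ≥ 11 → (12,14).
Selected: (0,2) (4,5) (6,7) (9,11) (12,14)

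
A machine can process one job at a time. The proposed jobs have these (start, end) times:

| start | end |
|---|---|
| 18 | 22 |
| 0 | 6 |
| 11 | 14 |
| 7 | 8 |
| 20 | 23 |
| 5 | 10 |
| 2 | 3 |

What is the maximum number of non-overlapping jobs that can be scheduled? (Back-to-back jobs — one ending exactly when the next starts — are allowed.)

4

Sort by end time and greedily take each interval whose start is ≥ the last chosen end.
By end time: (2,3), (0,6), (7,8), (5,10), (11,14), (18,22), (20,23).
Pick (2,3); next start ≥ 3 → (7,8); next start ≥ 8 → (11,14); next start ≥ 14 → (18,22).
Selected 4 jobs.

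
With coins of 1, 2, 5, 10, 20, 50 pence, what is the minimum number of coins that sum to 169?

169 − 3×50→19 − 1×10→9 − 1×5→4 − 2×2→0
Total coins = 3 + 1 + 1 + 2 = 7

7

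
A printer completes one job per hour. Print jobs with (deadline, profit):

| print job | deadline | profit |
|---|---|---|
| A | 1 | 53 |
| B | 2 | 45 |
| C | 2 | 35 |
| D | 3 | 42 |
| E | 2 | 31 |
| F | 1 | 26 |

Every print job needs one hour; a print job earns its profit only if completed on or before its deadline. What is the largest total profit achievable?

140

Sort by profit descending; place each in the latest free slot ≤ its deadline.
Profit order: A=53 B=45 D=42 C=35 E=31 F=26
Assign: A→slot 1, B→slot 2, D→slot 3, C skipped, E skipped, F skipped.
Slots: [1:A] [2:B] [3:D]
Profit = 53 + 45 + 42 = 140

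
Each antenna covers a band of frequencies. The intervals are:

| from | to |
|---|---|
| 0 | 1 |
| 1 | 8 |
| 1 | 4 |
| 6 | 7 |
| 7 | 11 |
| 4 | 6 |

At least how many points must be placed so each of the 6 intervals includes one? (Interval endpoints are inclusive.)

3

Sorted: [0,1] [1,4] [4,6] [6,7] [1,8] [7,11]
{[0,1],[1,4]} hit by 1; {[4,6],[6,7],[1,8]} hit by 6; {[7,11]} hit by 11.
Points: 1, 6, 11 (3 total).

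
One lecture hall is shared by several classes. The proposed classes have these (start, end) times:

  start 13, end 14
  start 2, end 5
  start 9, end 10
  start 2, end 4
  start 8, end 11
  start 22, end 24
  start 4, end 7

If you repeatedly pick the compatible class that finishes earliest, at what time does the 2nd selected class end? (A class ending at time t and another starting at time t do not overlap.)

By end time: (2,4), (2,5), (4,7), (9,10), (8,11), (13,14), (22,24).
Pick (2,4); next start ≥ 4 → (4,7); next start ≥ 7 → (9,10); next start ≥ 10 → (13,14); next start ≥ 14 → (22,24).
Selected: (2,4) (4,7) (9,10) (13,14) (22,24)

7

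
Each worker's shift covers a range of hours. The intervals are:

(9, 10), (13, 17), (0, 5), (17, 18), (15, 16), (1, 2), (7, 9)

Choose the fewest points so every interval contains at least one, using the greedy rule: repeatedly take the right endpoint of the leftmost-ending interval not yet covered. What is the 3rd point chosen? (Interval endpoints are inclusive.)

16

Sort by right endpoint; whenever an interval is uncovered, place a point at its right end.
By right end: [1,2]  [0,5]  [7,9]  [9,10]  [15,16]  [13,17]  [17,18]
[1,2] uncovered → point at 2; [7,9] uncovered → point at 9; [15,16] uncovered → point at 16; [17,18] uncovered → point at 18.
Points: 2, 9, 16, 18 (4 total).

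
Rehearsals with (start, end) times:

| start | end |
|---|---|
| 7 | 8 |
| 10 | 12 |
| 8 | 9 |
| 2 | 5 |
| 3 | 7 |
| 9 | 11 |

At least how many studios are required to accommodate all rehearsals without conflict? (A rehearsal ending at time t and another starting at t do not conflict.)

Events (time:±→running): 2:+→1 3:+→2 … peak 2.

2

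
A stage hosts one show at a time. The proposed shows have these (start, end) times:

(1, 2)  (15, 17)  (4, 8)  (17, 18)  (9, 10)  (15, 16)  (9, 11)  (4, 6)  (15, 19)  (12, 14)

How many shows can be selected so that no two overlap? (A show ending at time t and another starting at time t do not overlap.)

6

Sort by end time and greedily take each interval whose start is ≥ the last chosen end.
By end time: (1,2), (4,6), (4,8), (9,10), (9,11), (12,14), (15,16), (15,17), (17,18), (15,19).
Pick (1,2); next start ≥ 2 → (4,6); next start ≥ 6 → (9,10); next start ≥ 10 → (12,14); next start ≥ 14 → (15,16); next start ≥ 16 → (17,18).
Selected 6 shows.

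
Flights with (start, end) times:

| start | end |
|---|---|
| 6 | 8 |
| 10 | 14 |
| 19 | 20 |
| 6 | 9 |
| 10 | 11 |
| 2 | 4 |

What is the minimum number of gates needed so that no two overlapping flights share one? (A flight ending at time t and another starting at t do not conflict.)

2

Count concurrent intervals with a sweep; the peak is the room count.
Events (time:±→running): 2:+→1 4:-→0 6:+→1 6:+→2 … peak 2.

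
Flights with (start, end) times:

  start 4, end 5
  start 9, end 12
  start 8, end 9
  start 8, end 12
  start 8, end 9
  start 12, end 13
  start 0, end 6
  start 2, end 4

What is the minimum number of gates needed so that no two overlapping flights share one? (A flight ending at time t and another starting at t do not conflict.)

The answer is the maximum number of intervals overlapping at any instant.
starts: [0, 2, 4, 8, 8, 8, 9, 12]
ends:   [4, 5, 6, 9, 9, 12, 12, 13]
s0→1 s2→2 e4→1 s4→2 e5→1 e6→0 s8→1 s8→2 s8→3  — peak 3.

3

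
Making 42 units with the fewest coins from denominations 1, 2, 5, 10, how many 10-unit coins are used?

42 − 4×10→2 − 1×2→0
Count of 10: 4

4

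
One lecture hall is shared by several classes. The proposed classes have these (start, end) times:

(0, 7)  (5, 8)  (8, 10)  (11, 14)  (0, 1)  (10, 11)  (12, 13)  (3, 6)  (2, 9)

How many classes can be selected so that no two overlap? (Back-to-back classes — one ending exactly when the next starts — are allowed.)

5

Sorted by end: (0,1)  (3,6)  (0,7)  (5,8)  (2,9)  (8,10)  (10,11)  (12,13)  (11,14)
take (0,1); take (3,6); take (8,10); take (10,11); take (12,13).
Selected 5 classes.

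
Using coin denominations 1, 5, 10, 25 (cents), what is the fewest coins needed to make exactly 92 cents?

92 = 3×25 + 1×10 + 1×5 + 2×1
Total coins = 3 + 1 + 1 + 2 = 7

7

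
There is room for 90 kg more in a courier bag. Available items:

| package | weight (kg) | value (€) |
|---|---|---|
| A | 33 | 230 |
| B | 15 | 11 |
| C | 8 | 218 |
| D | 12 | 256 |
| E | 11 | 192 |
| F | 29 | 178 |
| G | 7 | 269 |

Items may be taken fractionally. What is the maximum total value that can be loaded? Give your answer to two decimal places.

Sort by value per unit weight and fill in that order.
Ratios (sorted): G 38.43, C 27.25, D 21.33, E 17.45, A 6.97, F 6.14, B 0.73
take G (7 @ 269); take C (8 @ 218); take D (12 @ 256); take E (11 @ 192); take A (33 @ 230); take 19/29 of F → 116.62. Capacity used 90/90.
Total value = 1281.62

1281.62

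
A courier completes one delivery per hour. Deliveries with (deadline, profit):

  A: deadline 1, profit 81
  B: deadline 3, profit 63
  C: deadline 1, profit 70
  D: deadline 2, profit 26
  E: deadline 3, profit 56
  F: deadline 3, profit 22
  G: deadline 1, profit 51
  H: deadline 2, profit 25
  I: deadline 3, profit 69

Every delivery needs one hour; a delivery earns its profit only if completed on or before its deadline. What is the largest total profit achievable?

213

Take jobs in profit order; each goes to the latest open slot no later than its deadline.
By profit: A(d1,81), C(d1,70), I(d3,69), B(d3,63), E(d3,56), G(d1,51), D(d2,26), H(d2,25), F(d3,22)
A→slot 1; C skipped; I→slot 3; B→slot 2; E skipped; G skipped; D skipped; H skipped; F skipped.
Profit = 81 + 63 + 69 = 213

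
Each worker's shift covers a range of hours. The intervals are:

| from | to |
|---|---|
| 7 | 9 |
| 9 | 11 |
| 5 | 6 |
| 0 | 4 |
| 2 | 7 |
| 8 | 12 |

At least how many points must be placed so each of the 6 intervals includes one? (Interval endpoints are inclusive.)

3

Sort by right endpoint; whenever an interval is uncovered, place a point at its right end.
By right end: [0,4]  [5,6]  [2,7]  [7,9]  [9,11]  [8,12]
[0,4] uncovered → point at 4; [5,6] uncovered → point at 6; [7,9] uncovered → point at 9.
Points: 4, 6, 9 (3 total).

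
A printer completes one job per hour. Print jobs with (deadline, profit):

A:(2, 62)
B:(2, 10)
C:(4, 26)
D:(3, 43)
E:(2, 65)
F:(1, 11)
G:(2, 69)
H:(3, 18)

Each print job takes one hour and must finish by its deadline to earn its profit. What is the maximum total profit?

203

Take jobs in profit order; each goes to the latest open slot no later than its deadline.
By profit: G(d2,69), E(d2,65), A(d2,62), D(d3,43), C(d4,26), H(d3,18), F(d1,11), B(d2,10)
G→slot 2; E→slot 1; A skipped; D→slot 3; C→slot 4; H skipped; F skipped; B skipped.
Profit = 65 + 69 + 43 + 26 = 203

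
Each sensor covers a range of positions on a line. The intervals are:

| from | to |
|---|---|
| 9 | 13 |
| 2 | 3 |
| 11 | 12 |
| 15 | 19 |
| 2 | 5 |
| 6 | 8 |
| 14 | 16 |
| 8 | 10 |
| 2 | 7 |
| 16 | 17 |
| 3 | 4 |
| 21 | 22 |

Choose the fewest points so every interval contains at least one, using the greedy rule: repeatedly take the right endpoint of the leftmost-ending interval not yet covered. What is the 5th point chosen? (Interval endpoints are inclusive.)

Sort by right endpoint; whenever an interval is uncovered, place a point at its right end.
Sorted: [2,3] [3,4] [2,5] [2,7] [6,8] [8,10] [11,12] [9,13] [14,16] [16,17] [15,19] [21,22]
{[2,3],[3,4],[2,5],[2,7]} hit by 3; {[6,8],[8,10]} hit by 8; {[11,12],[9,13]} hit by 12; {[14,16],[16,17],[15,19]} hit by 16; {[21,22]} hit by 22.
Points: 3, 8, 12, 16, 22 (5 total).

22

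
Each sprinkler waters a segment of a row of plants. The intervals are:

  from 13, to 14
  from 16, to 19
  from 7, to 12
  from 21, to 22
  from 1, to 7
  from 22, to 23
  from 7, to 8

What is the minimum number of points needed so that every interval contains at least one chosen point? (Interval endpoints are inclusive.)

4

Sorted: [1,7] [7,8] [7,12] [13,14] [16,19] [21,22] [22,23]
{[1,7],[7,8],[7,12]} hit by 7; {[13,14]} hit by 14; {[16,19]} hit by 19; {[21,22],[22,23]} hit by 22.
Points: 7, 14, 19, 22 (4 total).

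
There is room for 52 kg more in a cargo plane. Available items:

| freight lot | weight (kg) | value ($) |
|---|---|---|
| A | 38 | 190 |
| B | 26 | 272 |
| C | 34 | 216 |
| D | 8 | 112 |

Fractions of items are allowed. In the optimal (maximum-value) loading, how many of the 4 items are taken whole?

Greedy by value/weight ratio, highest first.
Order: D (112/8=14.00) > B (272/26=10.46) > C (216/34=6.35) > A (190/38=5.00)
Fill: take D (8 @ 112) → take B (26 @ 272) → take 18/34 of C → 114.35; 52/52 used.
2 item(s) taken whole; one partial (take 18/34 of C).

2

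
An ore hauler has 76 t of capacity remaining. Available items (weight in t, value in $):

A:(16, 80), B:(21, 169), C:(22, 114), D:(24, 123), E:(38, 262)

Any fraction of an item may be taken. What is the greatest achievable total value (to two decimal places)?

519.09

Sort by value per unit weight and fill in that order.
Order: B (169/21=8.05) > E (262/38=6.89) > C (114/22=5.18) > D (123/24=5.12) > A (80/16=5.00)
Fill: take B (21 @ 169) → take E (38 @ 262) → take 17/22 of C → 88.09; 76/76 used.
Total value = 519.09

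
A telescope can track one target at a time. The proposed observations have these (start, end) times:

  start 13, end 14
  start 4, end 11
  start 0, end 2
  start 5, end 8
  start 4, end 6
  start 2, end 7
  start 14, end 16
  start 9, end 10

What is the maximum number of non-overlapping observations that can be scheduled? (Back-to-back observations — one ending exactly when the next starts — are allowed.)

5

By end time: (0,2), (4,6), (2,7), (5,8), (9,10), (4,11), (13,14), (14,16).
Pick (0,2); next start ≥ 2 → (4,6); next start ≥ 6 → (9,10); next start ≥ 10 → (13,14); next start ≥ 14 → (14,16).
Selected 5 observations.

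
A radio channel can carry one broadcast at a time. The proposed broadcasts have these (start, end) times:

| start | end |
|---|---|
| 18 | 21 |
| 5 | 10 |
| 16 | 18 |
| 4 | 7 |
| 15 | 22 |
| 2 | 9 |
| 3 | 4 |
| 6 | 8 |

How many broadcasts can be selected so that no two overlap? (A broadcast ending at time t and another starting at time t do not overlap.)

Greedy by earliest finish: after sorting by end time, pick each interval compatible with the last pick.
By end time: (3,4), (4,7), (6,8), (2,9), (5,10), (16,18), (18,21), (15,22).
Pick (3,4); next start ≥ 4 → (4,7); next start ≥ 7 → (16,18); next start ≥ 18 → (18,21).
Selected 4 broadcasts.

4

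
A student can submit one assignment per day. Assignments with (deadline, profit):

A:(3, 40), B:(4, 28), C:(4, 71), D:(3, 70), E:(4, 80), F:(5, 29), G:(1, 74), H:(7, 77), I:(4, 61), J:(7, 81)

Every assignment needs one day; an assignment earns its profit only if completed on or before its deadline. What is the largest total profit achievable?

Sort by profit descending; place each in the latest free slot ≤ its deadline.
Profit order: J=81 E=80 H=77 G=74 C=71 D=70 I=61 A=40 F=29 B=28
Assign: J→slot 7, E→slot 4, H→slot 6, G→slot 1, C→slot 3, D→slot 2, I skipped, A skipped, F→slot 5, B skipped.
Slots: [1:G] [2:D] [3:C] [4:E] [5:F] [6:H] [7:J]
Profit = 74 + 70 + 71 + 80 + 29 + 77 + 81 = 482

482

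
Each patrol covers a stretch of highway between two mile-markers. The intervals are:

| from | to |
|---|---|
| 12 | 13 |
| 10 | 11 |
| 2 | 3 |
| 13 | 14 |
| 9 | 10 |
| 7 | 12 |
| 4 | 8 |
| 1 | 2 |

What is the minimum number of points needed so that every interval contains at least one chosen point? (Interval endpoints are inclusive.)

Process intervals by earliest right end; each time one isn't hit yet, stab at its right endpoint.
By right end: [1,2]  [2,3]  [4,8]  [9,10]  [10,11]  [7,12]  [12,13]  [13,14]
[1,2] uncovered → point at 2; [4,8] uncovered → point at 8; [9,10] uncovered → point at 10; [12,13] uncovered → point at 13.
Points: 2, 8, 10, 13 (4 total).

4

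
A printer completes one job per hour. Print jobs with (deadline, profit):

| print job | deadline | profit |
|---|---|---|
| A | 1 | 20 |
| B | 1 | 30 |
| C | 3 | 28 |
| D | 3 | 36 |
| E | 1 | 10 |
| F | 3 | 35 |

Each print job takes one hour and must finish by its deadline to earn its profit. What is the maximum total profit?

101

Profit order: D=36 F=35 B=30 C=28 A=20 E=10
Assign: D→slot 3, F→slot 2, B→slot 1, C skipped, A skipped, E skipped.
Slots: [1:B] [2:F] [3:D]
Profit = 30 + 35 + 36 = 101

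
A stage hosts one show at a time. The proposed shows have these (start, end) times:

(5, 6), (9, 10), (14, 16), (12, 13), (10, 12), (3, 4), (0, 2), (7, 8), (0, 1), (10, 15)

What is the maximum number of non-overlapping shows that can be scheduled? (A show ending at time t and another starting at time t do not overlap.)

8

Sort by end time and greedily take each interval whose start is ≥ the last chosen end.
Sorted by end: (0,1)  (0,2)  (3,4)  (5,6)  (7,8)  (9,10)  (10,12)  (12,13)  (10,15)  (14,16)
take (0,1); skip (0,2); take (3,4); take (5,6); take (7,8); take (9,10); take (10,12); take (12,13); skip (10,15); take (14,16).
Selected 8 shows.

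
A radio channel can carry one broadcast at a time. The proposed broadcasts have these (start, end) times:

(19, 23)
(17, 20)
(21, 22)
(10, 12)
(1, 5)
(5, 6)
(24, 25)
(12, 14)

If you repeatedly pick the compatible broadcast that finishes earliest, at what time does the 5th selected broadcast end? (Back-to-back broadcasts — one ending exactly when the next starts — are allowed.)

Order by finish time; keep every interval that doesn't clash with the previous kept one.
By end time: (1,5), (5,6), (10,12), (12,14), (17,20), (21,22), (19,23), (24,25).
Pick (1,5); next start ≥ 5 → (5,6); next start ≥ 6 → (10,12); next start ≥ 12 → (12,14); next start ≥ 14 → (17,20); next start ≥ 20 → (21,22); next start ≥ 22 → (24,25).
Selected: (1,5) (5,6) (10,12) (12,14) (17,20) (21,22) (24,25)

20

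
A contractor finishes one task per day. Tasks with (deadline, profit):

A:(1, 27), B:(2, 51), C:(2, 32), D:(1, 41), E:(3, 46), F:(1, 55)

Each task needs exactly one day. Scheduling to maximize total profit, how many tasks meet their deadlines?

3

Sort by profit descending; place each in the latest free slot ≤ its deadline.
By profit: F(d1,55), B(d2,51), E(d3,46), D(d1,41), C(d2,32), A(d1,27)
F→slot 1; B→slot 2; E→slot 3; D skipped; C skipped; A skipped.
3 of 6 scheduled.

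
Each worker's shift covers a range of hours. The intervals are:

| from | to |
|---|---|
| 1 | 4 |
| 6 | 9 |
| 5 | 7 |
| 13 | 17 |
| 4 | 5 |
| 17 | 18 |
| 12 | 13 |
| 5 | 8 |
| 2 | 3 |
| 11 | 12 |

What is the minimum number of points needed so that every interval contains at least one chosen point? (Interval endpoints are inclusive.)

5

Sorted: [2,3] [1,4] [4,5] [5,7] [5,8] [6,9] [11,12] [12,13] [13,17] [17,18]
{[2,3],[1,4]} hit by 3; {[4,5],[5,7],[5,8]} hit by 5; {[6,9]} hit by 9; {[11,12],[12,13]} hit by 12; {[13,17],[17,18]} hit by 17.
Points: 3, 5, 9, 12, 17 (5 total).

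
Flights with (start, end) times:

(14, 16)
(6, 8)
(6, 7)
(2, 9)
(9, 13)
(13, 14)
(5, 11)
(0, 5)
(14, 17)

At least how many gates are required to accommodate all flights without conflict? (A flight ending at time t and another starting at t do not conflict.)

4

Count concurrent intervals with a sweep; the peak is the room count.
starts: [0, 2, 5, 6, 6, 9, 13, 14, 14]
ends:   [5, 7, 8, 9, 11, 13, 14, 16, 17]
s0→1 s2→2 e5→1 s5→2 s6→3 s6→4  — peak 4.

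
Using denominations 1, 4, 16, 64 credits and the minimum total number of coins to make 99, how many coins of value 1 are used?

99 − 1×64→35 − 2×16→3 − 3×1→0
Count of 1: 3

3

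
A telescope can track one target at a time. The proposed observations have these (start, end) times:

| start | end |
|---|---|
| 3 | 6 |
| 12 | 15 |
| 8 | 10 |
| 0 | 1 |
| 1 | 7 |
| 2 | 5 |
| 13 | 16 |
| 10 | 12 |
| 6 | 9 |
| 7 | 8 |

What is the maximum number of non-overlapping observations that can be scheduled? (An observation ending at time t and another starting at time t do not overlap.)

6

Sorted by end: (0,1)  (2,5)  (3,6)  (1,7)  (7,8)  (6,9)  (8,10)  (10,12)  (12,15)  (13,16)
take (0,1); take (2,5); skip (1,7); take (7,8); take (8,10); take (10,12); take (12,15); skip (13,16).
Selected 6 observations.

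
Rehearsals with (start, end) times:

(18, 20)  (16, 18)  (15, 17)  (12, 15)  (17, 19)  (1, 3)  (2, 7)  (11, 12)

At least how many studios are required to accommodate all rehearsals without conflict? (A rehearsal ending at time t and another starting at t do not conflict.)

2

Count concurrent intervals with a sweep; the peak is the room count.
starts: [1, 2, 11, 12, 15, 16, 17, 18]
ends:   [3, 7, 12, 15, 17, 18, 19, 20]
s1→1 s2→2  — peak 2.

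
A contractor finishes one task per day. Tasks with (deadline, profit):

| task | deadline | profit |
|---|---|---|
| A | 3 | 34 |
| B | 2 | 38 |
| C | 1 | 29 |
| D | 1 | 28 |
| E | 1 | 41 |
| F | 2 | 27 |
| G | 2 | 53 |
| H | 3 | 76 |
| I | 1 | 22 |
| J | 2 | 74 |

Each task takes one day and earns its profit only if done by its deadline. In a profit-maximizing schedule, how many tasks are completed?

Profit order: H=76 J=74 G=53 E=41 B=38 A=34 C=29 D=28 F=27 I=22
Assign: H→slot 3, J→slot 2, G→slot 1, E skipped, B skipped, A skipped, C skipped, D skipped, F skipped, I skipped.
Slots: [1:G] [2:J] [3:H]
3 of 10 scheduled.

3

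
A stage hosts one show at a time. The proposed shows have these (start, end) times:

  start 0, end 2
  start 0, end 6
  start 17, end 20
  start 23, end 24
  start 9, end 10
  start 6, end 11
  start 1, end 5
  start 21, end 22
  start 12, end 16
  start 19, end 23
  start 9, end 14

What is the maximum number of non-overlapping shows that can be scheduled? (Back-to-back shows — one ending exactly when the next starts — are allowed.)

Sorted by end: (0,2)  (1,5)  (0,6)  (9,10)  (6,11)  (9,14)  (12,16)  (17,20)  (21,22)  (19,23)  (23,24)
take (0,2); skip (1,5); take (9,10); skip (9,14); take (12,16); take (17,20); take (21,22); take (23,24).
Selected 6 shows.

6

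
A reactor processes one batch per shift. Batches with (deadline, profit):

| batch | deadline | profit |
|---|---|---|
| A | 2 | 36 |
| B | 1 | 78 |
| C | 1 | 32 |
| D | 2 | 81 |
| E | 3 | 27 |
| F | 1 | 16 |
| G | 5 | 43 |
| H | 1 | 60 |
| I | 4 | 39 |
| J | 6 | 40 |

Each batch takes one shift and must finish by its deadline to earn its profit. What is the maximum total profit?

308

Sort by profit descending; place each in the latest free slot ≤ its deadline.
By profit: D(d2,81), B(d1,78), H(d1,60), G(d5,43), J(d6,40), I(d4,39), A(d2,36), C(d1,32), E(d3,27), F(d1,16)
D→slot 2; B→slot 1; H skipped; G→slot 5; J→slot 6; I→slot 4; A skipped; C skipped; E→slot 3; F skipped.
Profit = 78 + 81 + 27 + 39 + 43 + 40 = 308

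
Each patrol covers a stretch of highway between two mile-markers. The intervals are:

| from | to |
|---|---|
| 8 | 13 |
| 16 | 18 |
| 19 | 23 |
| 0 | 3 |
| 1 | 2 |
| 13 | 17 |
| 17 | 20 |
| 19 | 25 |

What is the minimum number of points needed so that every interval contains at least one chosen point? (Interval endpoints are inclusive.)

4

Process intervals by earliest right end; each time one isn't hit yet, stab at its right endpoint.
By right end: [1,2]  [0,3]  [8,13]  [13,17]  [16,18]  [17,20]  [19,23]  [19,25]
[1,2] uncovered → point at 2; [8,13] uncovered → point at 13; [16,18] uncovered → point at 18; [19,23] uncovered → point at 23.
Points: 2, 13, 18, 23 (4 total).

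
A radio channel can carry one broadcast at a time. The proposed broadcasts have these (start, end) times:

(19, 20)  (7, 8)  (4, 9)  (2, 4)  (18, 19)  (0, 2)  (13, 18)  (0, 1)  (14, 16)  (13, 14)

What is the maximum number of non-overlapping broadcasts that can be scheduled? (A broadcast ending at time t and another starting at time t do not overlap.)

Sorted by end: (0,1)  (0,2)  (2,4)  (7,8)  (4,9)  (13,14)  (14,16)  (13,18)  (18,19)  (19,20)
take (0,1); skip (0,2); take (2,4); take (7,8); take (13,14); take (14,16); take (18,19); take (19,20).
Selected 7 broadcasts.

7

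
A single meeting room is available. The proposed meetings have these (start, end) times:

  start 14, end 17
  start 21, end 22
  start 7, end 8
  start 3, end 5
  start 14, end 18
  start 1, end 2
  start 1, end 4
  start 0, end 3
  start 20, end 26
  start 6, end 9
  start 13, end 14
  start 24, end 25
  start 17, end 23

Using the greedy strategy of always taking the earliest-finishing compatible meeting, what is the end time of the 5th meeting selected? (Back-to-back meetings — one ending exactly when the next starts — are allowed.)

Sort by end time and greedily take each interval whose start is ≥ the last chosen end.
Sorted by end: (1,2)  (0,3)  (1,4)  (3,5)  (7,8)  (6,9)  (13,14)  (14,17)  (14,18)  (21,22)  (17,23)  (24,25)  (20,26)
take (1,2); take (3,5); take (7,8); take (13,14); take (14,17); take (21,22); skip (17,23); take (24,25).
Selected: (1,2) (3,5) (7,8) (13,14) (14,17) (21,22) (24,25)

17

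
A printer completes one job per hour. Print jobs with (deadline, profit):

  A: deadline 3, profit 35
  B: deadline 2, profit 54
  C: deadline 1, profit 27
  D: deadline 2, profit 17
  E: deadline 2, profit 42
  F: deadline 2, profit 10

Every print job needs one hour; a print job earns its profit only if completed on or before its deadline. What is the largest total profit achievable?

Take jobs in profit order; each goes to the latest open slot no later than its deadline.
Profit order: B=54 E=42 A=35 C=27 D=17 F=10
Assign: B→slot 2, E→slot 1, A→slot 3, C skipped, D skipped, F skipped.
Slots: [1:E] [2:B] [3:A]
Profit = 42 + 54 + 35 = 131

131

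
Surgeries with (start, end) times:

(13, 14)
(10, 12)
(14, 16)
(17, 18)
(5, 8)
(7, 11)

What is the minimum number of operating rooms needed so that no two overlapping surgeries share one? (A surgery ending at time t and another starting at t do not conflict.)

2

The answer is the maximum number of intervals overlapping at any instant.
Events (time:±→running): 5:+→1 7:+→2 … peak 2.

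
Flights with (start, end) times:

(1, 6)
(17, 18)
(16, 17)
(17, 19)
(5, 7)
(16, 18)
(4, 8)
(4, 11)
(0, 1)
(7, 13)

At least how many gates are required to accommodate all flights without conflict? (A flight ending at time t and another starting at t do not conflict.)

4

Count concurrent intervals with a sweep; the peak is the room count.
Events (time:±→running): 0:+→1 1:-→0 1:+→1 4:+→2 4:+→3 5:+→4 … peak 4.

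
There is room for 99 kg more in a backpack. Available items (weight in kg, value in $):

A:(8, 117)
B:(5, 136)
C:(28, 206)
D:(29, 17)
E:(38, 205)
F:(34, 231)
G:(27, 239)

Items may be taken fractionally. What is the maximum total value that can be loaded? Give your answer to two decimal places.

908.62

Order: B (136/5=27.20) > A (117/8=14.62) > G (239/27=8.85) > C (206/28=7.36) > F (231/34=6.79) > E (205/38=5.39) > D (17/29=0.59)
Fill: take B (5 @ 136) → take A (8 @ 117) → take G (27 @ 239) → take C (28 @ 206) → take 31/34 of F → 210.62; 99/99 used.
Total value = 908.62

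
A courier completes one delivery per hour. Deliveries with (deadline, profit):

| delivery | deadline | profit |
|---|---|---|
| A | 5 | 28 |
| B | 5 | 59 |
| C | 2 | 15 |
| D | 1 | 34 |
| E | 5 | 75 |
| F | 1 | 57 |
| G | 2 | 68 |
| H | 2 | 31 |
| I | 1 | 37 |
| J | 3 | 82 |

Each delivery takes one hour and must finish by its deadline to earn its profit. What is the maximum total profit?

Sort by profit descending; place each in the latest free slot ≤ its deadline.
Profit order: J=82 E=75 G=68 B=59 F=57 I=37 D=34 H=31 A=28 C=15
Assign: J→slot 3, E→slot 5, G→slot 2, B→slot 4, F→slot 1, I skipped, D skipped, H skipped, A skipped, C skipped.
Slots: [1:F] [2:G] [3:J] [4:B] [5:E]
Profit = 57 + 68 + 82 + 59 + 75 = 341

341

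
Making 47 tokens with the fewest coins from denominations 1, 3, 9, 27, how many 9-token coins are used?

2

47 − 1×27→20 − 2×9→2 − 2×1→0
Count of 9: 2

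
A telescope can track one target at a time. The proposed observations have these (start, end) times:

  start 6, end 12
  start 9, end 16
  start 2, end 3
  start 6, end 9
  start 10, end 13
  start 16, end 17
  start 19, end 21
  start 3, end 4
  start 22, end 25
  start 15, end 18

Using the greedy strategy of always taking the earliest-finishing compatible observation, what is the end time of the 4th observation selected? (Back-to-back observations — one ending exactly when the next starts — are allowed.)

13

By end time: (2,3), (3,4), (6,9), (6,12), (10,13), (9,16), (16,17), (15,18), (19,21), (22,25).
Pick (2,3); next start ≥ 3 → (3,4); next start ≥ 4 → (6,9); next start ≥ 9 → (10,13); next start ≥ 13 → (16,17); next start ≥ 17 → (19,21); next start ≥ 21 → (22,25).
Selected: (2,3) (3,4) (6,9) (10,13) (16,17) (19,21) (22,25)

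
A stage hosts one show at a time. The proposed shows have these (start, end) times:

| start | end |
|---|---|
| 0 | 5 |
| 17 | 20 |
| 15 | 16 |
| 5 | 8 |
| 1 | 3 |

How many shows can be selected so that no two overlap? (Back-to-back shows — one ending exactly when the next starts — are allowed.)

4

By end time: (1,3), (0,5), (5,8), (15,16), (17,20).
Pick (1,3); next start ≥ 3 → (5,8); next start ≥ 8 → (15,16); next start ≥ 16 → (17,20).
Selected 4 shows.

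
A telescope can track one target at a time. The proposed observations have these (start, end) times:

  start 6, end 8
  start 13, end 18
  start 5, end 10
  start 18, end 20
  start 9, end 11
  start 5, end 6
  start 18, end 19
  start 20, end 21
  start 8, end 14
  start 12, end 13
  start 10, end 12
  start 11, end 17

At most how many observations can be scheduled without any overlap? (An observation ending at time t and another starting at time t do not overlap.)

7

Sorted by end: (5,6)  (6,8)  (5,10)  (9,11)  (10,12)  (12,13)  (8,14)  (11,17)  (13,18)  (18,19)  (18,20)  (20,21)
take (5,6); take (6,8); skip (5,10); take (9,11); take (12,13); take (13,18); take (18,19); take (20,21).
Selected 7 observations.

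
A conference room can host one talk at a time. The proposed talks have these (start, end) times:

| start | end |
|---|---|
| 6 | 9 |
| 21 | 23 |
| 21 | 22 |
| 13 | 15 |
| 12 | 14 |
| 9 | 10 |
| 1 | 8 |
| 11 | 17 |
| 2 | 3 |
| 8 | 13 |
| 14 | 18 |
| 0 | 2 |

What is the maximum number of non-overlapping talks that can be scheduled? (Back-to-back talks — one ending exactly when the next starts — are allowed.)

By end time: (0,2), (2,3), (1,8), (6,9), (9,10), (8,13), (12,14), (13,15), (11,17), (14,18), (21,22), (21,23).
Pick (0,2); next start ≥ 2 → (2,3); next start ≥ 3 → (6,9); next start ≥ 9 → (9,10); next start ≥ 10 → (12,14); next start ≥ 14 → (14,18); next start ≥ 18 → (21,22).
Selected 7 talks.

7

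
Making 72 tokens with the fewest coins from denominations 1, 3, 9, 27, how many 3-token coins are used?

0

72 − 2×27→18 − 2×9→0
Count of 3: 0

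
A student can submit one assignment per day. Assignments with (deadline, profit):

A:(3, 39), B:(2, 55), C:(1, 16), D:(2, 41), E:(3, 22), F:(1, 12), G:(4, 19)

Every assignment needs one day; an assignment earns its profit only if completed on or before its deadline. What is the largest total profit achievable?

Sort by profit descending; place each in the latest free slot ≤ its deadline.
Profit order: B=55 D=41 A=39 E=22 G=19 C=16 F=12
Assign: B→slot 2, D→slot 1, A→slot 3, E skipped, G→slot 4, C skipped, F skipped.
Slots: [1:D] [2:B] [3:A] [4:G]
Profit = 41 + 55 + 39 + 19 = 154

154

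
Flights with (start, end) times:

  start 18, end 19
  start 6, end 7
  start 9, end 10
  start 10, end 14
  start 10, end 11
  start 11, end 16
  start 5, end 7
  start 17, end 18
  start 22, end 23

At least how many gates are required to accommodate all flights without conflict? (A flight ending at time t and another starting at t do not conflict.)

2

Events (time:±→running): 5:+→1 6:+→2 … peak 2.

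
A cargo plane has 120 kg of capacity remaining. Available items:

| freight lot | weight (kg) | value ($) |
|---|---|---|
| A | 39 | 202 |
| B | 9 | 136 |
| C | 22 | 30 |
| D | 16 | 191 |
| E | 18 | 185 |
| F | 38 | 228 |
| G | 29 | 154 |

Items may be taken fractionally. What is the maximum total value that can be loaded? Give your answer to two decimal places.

945.79

Ratios (sorted): B 15.11, D 11.94, E 10.28, F 6.00, G 5.31, A 5.18, C 1.36
take B (9 @ 136); take D (16 @ 191); take E (18 @ 185); take F (38 @ 228); take G (29 @ 154); take 10/39 of A → 51.79. Capacity used 120/120.
Total value = 945.79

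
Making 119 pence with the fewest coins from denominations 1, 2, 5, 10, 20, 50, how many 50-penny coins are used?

119 = 2×50 + 1×10 + 1×5 + 2×2
Count of 50: 2

2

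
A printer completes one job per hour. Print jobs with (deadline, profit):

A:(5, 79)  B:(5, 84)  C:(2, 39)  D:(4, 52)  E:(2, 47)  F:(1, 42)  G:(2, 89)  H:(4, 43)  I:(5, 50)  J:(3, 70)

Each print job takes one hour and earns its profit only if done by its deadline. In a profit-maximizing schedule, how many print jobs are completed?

Sort by profit descending; place each in the latest free slot ≤ its deadline.
By profit: G(d2,89), B(d5,84), A(d5,79), J(d3,70), D(d4,52), I(d5,50), E(d2,47), H(d4,43), F(d1,42), C(d2,39)
G→slot 2; B→slot 5; A→slot 4; J→slot 3; D→slot 1; I skipped; E skipped; H skipped; F skipped; C skipped.
5 of 10 scheduled.

5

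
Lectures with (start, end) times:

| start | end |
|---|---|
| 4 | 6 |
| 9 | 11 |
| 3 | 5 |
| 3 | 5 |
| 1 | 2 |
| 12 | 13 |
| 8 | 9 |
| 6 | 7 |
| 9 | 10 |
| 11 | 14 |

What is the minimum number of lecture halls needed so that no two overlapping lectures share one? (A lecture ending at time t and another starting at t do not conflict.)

starts: [1, 3, 3, 4, 6, 8, 9, 9, 11, 12]
ends:   [2, 5, 5, 6, 7, 9, 10, 11, 13, 14]
s1→1 e2→0 s3→1 s3→2 s4→3  — peak 3.

3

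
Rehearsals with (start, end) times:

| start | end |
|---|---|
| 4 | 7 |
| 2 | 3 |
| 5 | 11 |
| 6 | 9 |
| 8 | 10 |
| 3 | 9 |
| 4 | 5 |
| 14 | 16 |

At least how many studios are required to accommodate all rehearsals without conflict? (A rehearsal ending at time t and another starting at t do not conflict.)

4

starts: [2, 3, 4, 4, 5, 6, 8, 14]
ends:   [3, 5, 7, 9, 9, 10, 11, 16]
s2→1 e3→0 s3→1 s4→2 s4→3 e5→2 s5→3 s6→4  — peak 4.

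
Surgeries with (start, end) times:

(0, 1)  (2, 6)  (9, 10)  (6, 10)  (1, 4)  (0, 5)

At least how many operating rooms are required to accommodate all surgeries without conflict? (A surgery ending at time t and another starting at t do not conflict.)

starts: [0, 0, 1, 2, 6, 9]
ends:   [1, 4, 5, 6, 10, 10]
s0→1 s0→2 e1→1 s1→2 s2→3  — peak 3.

3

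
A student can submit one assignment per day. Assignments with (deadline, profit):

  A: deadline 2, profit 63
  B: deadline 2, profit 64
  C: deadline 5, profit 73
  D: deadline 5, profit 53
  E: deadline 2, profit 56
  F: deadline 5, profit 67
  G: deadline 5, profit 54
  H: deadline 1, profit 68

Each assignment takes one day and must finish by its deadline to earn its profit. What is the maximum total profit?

326

Take jobs in profit order; each goes to the latest open slot no later than its deadline.
Profit order: C=73 H=68 F=67 B=64 A=63 E=56 G=54 D=53
Assign: C→slot 5, H→slot 1, F→slot 4, B→slot 2, A skipped, E skipped, G→slot 3, D skipped.
Slots: [1:H] [2:B] [3:G] [4:F] [5:C]
Profit = 68 + 64 + 54 + 67 + 73 = 326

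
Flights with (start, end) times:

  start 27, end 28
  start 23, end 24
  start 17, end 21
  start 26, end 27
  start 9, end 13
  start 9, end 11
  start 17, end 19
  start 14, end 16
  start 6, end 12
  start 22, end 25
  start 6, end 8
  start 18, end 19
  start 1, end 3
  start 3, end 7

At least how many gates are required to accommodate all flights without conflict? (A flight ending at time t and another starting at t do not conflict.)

starts: [1, 3, 6, 6, 9, 9, 14, 17, 17, 18, 22, 23, 26, 27]
ends:   [3, 7, 8, 11, 12, 13, 16, 19, 19, 21, 24, 25, 27, 28]
s1→1 e3→0 s3→1 s6→2 s6→3  — peak 3.

3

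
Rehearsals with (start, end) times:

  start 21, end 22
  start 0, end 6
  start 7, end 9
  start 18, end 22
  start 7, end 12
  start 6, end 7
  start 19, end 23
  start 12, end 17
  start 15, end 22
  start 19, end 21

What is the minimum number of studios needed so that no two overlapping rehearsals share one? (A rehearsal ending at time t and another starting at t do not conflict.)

Count concurrent intervals with a sweep; the peak is the room count.
starts: [0, 6, 7, 7, 12, 15, 18, 19, 19, 21]
ends:   [6, 7, 9, 12, 17, 21, 22, 22, 22, 23]
s0→1 e6→0 s6→1 e7→0 s7→1 s7→2 e9→1 e12→0 s12→1 s15→2 e17→1 s18→2 s19→3 s19→4  — peak 4.

4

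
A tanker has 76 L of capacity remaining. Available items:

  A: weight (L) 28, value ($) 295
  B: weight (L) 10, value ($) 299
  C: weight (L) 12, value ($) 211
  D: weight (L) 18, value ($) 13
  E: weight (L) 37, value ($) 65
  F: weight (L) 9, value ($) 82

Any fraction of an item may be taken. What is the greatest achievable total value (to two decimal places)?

Sort by value per unit weight and fill in that order.
Ratios (sorted): B 29.90, C 17.58, A 10.54, F 9.11, E 1.76, D 0.72
take B (10 @ 299); take C (12 @ 211); take A (28 @ 295); take F (9 @ 82); take 17/37 of E → 29.86. Capacity used 76/76.
Total value = 916.86

916.86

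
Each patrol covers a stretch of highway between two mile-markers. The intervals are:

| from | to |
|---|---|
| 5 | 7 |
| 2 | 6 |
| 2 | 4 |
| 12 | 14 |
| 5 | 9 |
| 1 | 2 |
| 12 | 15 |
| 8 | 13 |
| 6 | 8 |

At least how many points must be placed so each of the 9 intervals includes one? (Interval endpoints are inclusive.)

By right end: [1,2]  [2,4]  [2,6]  [5,7]  [6,8]  [5,9]  [8,13]  [12,14]  [12,15]
[1,2] uncovered → point at 2; [5,7] uncovered → point at 7; [8,13] uncovered → point at 13.
Points: 2, 7, 13 (3 total).

3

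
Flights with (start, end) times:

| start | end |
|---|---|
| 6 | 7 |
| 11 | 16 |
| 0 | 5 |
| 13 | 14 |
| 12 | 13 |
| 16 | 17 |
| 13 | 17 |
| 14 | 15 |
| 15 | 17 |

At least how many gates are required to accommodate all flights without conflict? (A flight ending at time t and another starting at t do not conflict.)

3

The answer is the maximum number of intervals overlapping at any instant.
starts: [0, 6, 11, 12, 13, 13, 14, 15, 16]
ends:   [5, 7, 13, 14, 15, 16, 17, 17, 17]
s0→1 e5→0 s6→1 e7→0 s11→1 s12→2 e13→1 s13→2 s13→3  — peak 3.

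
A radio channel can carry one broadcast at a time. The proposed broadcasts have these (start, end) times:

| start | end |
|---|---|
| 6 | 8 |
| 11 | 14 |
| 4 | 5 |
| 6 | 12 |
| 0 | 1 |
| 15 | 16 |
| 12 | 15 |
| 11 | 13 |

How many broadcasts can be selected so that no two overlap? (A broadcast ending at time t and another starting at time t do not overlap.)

Sorted by end: (0,1)  (4,5)  (6,8)  (6,12)  (11,13)  (11,14)  (12,15)  (15,16)
take (0,1); take (4,5); take (6,8); take (11,13); skip (11,14); take (15,16).
Selected 5 broadcasts.

5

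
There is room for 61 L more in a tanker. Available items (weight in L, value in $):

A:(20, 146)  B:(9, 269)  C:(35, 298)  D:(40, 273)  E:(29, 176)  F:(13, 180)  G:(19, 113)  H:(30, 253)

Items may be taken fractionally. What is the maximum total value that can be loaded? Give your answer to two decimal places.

780.73

Sort by value per unit weight and fill in that order.
Order: B (269/9=29.89) > F (180/13=13.85) > C (298/35=8.51) > H (253/30=8.43) > A (146/20=7.30) > D (273/40=6.83) > E (176/29=6.07) > G (113/19=5.95)
Fill: take B (9 @ 269) → take F (13 @ 180) → take C (35 @ 298) → take 4/30 of H → 33.73; 61/61 used.
Total value = 780.73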